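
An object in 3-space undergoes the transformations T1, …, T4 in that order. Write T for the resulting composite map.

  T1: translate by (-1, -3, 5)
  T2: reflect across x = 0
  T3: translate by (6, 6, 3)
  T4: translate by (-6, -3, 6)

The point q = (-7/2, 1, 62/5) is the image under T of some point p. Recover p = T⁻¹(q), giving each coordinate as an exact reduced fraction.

p = (9/2, 1, -8/5)

T1 = [1 0 0 -1; 0 1 0 -3; 0 0 1 5; 0 0 0 1]
T2·T1 = [-1 0 0 1; 0 1 0 -3; 0 0 1 5; 0 0 0 1]
T3·…·T1 = [-1 0 0 7; 0 1 0 3; 0 0 1 8; 0 0 0 1]
T4·…·T1 = [-1 0 0 1; 0 1 0 0; 0 0 1 14; 0 0 0 1]
det M = -1; M⁻¹ = [-1 0 0 1; 0 1 0 0; 0 0 1 -14; 0 0 0 1]
M⁻¹ · (-7/2, 1, 62/5)ᵀ = (9/2, 1, -8/5)ᵀ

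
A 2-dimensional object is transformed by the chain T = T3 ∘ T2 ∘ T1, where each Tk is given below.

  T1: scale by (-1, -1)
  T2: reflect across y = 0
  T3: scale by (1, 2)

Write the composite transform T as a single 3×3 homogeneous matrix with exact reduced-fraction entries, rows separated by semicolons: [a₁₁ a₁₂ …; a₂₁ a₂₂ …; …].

T = [-1 0 0; 0 2 0; 0 0 1]

T1 = [-1 0 0; 0 -1 0; 0 0 1]
T2·T1 = [-1 0 0; 0 1 0; 0 0 1]
T3·…·T1 = [-1 0 0; 0 2 0; 0 0 1]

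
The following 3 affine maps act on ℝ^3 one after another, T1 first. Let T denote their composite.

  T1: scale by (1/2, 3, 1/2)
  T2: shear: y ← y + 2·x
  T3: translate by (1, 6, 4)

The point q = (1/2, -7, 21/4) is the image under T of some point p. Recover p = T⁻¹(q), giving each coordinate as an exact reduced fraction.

T1 = [1/2 0 0 0; 0 3 0 0; 0 0 1/2 0; 0 0 0 1]
T2·T1 = [1/2 0 0 0; 1 3 0 0; 0 0 1/2 0; 0 0 0 1]
T3·…·T1 = [1/2 0 0 1; 1 3 0 6; 0 0 1/2 4; 0 0 0 1]
det M = 3/4; M⁻¹ = [2 0 0 -2; -2/3 1/3 0 -4/3; 0 0 2 -8; 0 0 0 1]
M⁻¹ · (1/2, -7, 21/4)ᵀ = (-1, -4, 5/2)ᵀ

p = (-1, -4, 5/2)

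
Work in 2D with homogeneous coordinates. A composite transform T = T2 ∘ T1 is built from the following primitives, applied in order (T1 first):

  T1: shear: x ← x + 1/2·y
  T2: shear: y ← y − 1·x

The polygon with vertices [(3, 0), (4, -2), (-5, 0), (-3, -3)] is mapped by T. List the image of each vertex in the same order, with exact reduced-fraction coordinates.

T1 shear: x ← x + 1/2·y: (3, 0) → (3, 0); (4, -2) → (3, -2); (-5, 0) → (-5, 0); (-3, -3) → (-9/2, -3)
T2 shear: y ← y − 1·x: (3, 0) → (3, -3); (3, -2) → (3, -5); (-5, 0) → (-5, 5); (-9/2, -3) → (-9/2, 3/2)

image vertices: (3, -3), (3, -5), (-5, 5), (-9/2, 3/2)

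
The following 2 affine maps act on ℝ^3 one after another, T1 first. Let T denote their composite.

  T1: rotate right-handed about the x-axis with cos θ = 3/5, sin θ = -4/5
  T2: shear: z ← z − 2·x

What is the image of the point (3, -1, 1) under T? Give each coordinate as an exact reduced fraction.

T1 rotate right-handed about the x-axis with cos θ = 3/5, sin θ = -4/5: (3, -1, 1) → (3, 1/5, 7/5)
T2 shear: z ← z − 2·x: (3, 1/5, 7/5) → (3, 1/5, -23/5)

T(p) = (3, 1/5, -23/5)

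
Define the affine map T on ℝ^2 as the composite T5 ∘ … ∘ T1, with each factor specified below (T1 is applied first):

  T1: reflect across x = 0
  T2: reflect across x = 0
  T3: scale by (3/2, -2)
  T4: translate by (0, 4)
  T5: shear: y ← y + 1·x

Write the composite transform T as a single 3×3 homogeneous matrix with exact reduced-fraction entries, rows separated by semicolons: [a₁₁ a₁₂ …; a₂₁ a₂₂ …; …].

T1 = [-1 0 0; 0 1 0; 0 0 1]
T2·T1 = [1 0 0; 0 1 0; 0 0 1]
T3·…·T1 = [3/2 0 0; 0 -2 0; 0 0 1]
T4·…·T1 = [3/2 0 0; 0 -2 4; 0 0 1]
T5·…·T1 = [3/2 0 0; 3/2 -2 4; 0 0 1]

T = [3/2 0 0; 3/2 -2 4; 0 0 1]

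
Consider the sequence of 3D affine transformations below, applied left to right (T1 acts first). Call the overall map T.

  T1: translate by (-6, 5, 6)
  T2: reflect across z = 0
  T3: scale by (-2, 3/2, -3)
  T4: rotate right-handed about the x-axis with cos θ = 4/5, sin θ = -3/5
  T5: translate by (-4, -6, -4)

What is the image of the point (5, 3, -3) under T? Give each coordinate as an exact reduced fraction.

T1 translate by (-6, 5, 6): (5, 3, -3) → (-1, 8, 3)
T2 reflect across z = 0: (-1, 8, 3) → (-1, 8, -3)
T3 scale by (-2, 3/2, -3): (-1, 8, -3) → (2, 12, 9)
T4 rotate right-handed about the x-axis with cos θ = 4/5, sin θ = -3/5: (2, 12, 9) → (2, 15, 0)
T5 translate by (-4, -6, -4): (2, 15, 0) → (-2, 9, -4)

T(p) = (-2, 9, -4)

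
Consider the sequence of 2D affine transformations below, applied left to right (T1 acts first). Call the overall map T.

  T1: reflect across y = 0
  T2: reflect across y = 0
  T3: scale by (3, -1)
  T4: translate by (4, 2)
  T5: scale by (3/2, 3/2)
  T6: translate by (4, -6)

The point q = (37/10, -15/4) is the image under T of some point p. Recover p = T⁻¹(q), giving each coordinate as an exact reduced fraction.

T1 = [1 0 0; 0 -1 0; 0 0 1]
T2·T1 = [1 0 0; 0 1 0; 0 0 1]
T3·…·T1 = [3 0 0; 0 -1 0; 0 0 1]
T4·…·T1 = [3 0 4; 0 -1 2; 0 0 1]
T5·…·T1 = [9/2 0 6; 0 -3/2 3; 0 0 1]
T6·…·T1 = [9/2 0 10; 0 -3/2 -3; 0 0 1]
det M = -27/4; M⁻¹ = [2/9 0 -20/9; 0 -2/3 -2; 0 0 1]
M⁻¹ · (37/10, -15/4)ᵀ = (-7/5, 1/2)ᵀ

p = (-7/5, 1/2)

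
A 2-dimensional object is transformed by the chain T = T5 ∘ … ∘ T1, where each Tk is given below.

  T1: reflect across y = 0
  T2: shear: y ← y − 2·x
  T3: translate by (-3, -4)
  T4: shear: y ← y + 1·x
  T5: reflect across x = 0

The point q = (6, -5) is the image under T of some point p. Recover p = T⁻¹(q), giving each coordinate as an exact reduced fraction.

p = (-3, 1)

T1 = [1 0 0; 0 -1 0; 0 0 1]
T2·T1 = [1 0 0; -2 -1 0; 0 0 1]
T3·…·T1 = [1 0 -3; -2 -1 -4; 0 0 1]
T4·…·T1 = [1 0 -3; -1 -1 -7; 0 0 1]
T5·…·T1 = [-1 0 3; -1 -1 -7; 0 0 1]
det M = 1; M⁻¹ = [-1 0 3; 1 -1 -10; 0 0 1]
M⁻¹ · (6, -5)ᵀ = (-3, 1)ᵀ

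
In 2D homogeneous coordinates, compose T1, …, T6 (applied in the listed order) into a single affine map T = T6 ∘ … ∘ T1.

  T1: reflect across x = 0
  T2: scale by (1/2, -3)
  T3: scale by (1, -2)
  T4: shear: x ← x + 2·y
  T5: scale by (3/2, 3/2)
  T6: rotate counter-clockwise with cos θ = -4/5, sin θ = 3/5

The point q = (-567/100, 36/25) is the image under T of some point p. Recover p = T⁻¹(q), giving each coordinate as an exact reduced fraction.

p = (-6/5, 1/4)

T1 = [-1 0 0; 0 1 0; 0 0 1]
T2·T1 = [-1/2 0 0; 0 -3 0; 0 0 1]
T3·…·T1 = [-1/2 0 0; 0 6 0; 0 0 1]
T4·…·T1 = [-1/2 12 0; 0 6 0; 0 0 1]
T5·…·T1 = [-3/4 18 0; 0 9 0; 0 0 1]
T6·…·T1 = [3/5 -99/5 0; -9/20 18/5 0; 0 0 1]
det M = -27/4; M⁻¹ = [-8/15 -44/15 0; -1/15 -4/45 0; 0 0 1]
M⁻¹ · (-567/100, 36/25)ᵀ = (-6/5, 1/4)ᵀ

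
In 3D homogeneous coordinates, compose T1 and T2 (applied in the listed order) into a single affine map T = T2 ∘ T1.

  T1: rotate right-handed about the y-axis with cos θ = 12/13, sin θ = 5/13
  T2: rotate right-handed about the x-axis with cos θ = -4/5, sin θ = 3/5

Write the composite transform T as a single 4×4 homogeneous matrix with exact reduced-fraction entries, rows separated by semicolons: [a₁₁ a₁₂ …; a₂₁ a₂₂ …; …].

T1 = [12/13 0 5/13 0; 0 1 0 0; -5/13 0 12/13 0; 0 0 0 1]
T2·T1 = [12/13 0 5/13 0; 3/13 -4/5 -36/65 0; 4/13 3/5 -48/65 0; 0 0 0 1]

T = [12/13 0 5/13 0; 3/13 -4/5 -36/65 0; 4/13 3/5 -48/65 0; 0 0 0 1]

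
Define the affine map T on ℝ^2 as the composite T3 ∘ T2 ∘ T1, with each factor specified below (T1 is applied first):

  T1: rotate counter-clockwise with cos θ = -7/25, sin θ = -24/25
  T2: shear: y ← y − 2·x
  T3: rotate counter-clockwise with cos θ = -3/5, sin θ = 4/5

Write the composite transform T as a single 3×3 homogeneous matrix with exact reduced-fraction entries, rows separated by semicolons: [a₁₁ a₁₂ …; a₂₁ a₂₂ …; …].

T1 = [-7/25 24/25 0; -24/25 -7/25 0; 0 0 1]
T2·T1 = [-7/25 24/25 0; -2/5 -11/5 0; 0 0 1]
T3·…·T1 = [61/125 148/125 0; 2/125 261/125 0; 0 0 1]

T = [61/125 148/125 0; 2/125 261/125 0; 0 0 1]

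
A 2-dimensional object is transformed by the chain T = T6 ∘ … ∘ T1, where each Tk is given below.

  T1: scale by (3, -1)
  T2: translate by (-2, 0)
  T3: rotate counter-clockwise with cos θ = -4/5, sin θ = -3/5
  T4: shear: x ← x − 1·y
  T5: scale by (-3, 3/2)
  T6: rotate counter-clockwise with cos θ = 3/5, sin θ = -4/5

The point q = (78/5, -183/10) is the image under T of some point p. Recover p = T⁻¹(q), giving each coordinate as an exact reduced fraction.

p = (7/3, 5)

T1 = [3 0 0; 0 -1 0; 0 0 1]
T2·T1 = [3 0 -2; 0 -1 0; 0 0 1]
T3·…·T1 = [-12/5 -3/5 8/5; -9/5 4/5 6/5; 0 0 1]
T4·…·T1 = [-3/5 -7/5 2/5; -9/5 4/5 6/5; 0 0 1]
T5·…·T1 = [9/5 21/5 -6/5; -27/10 6/5 9/5; 0 0 1]
T6·…·T1 = [-27/25 87/25 18/25; -153/50 -66/25 51/25; 0 0 1]
det M = 27/2; M⁻¹ = [-44/225 -58/225 2/3; 17/75 -2/25 0; 0 0 1]
M⁻¹ · (78/5, -183/10)ᵀ = (7/3, 5)ᵀ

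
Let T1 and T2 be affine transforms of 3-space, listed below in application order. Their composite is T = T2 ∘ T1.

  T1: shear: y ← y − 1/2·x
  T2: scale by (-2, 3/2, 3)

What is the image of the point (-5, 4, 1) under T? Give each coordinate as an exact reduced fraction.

T(p) = (10, 39/4, 3)

T1 shear: y ← y − 1/2·x: (-5, 4, 1) → (-5, 13/2, 1)
T2 scale by (-2, 3/2, 3): (-5, 13/2, 1) → (10, 39/4, 3)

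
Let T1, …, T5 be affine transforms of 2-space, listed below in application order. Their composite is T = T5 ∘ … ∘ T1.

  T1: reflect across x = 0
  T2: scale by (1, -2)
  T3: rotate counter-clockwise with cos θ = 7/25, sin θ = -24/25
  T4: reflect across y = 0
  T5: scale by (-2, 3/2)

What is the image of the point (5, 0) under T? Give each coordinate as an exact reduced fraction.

T1 reflect across x = 0: (5, 0) → (-5, 0)
T2 scale by (1, -2): (-5, 0) → (-5, 0)
T3 rotate counter-clockwise with cos θ = 7/25, sin θ = -24/25: (-5, 0) → (-7/5, 24/5)
T4 reflect across y = 0: (-7/5, 24/5) → (-7/5, -24/5)
T5 scale by (-2, 3/2): (-7/5, -24/5) → (14/5, -36/5)

T(p) = (14/5, -36/5)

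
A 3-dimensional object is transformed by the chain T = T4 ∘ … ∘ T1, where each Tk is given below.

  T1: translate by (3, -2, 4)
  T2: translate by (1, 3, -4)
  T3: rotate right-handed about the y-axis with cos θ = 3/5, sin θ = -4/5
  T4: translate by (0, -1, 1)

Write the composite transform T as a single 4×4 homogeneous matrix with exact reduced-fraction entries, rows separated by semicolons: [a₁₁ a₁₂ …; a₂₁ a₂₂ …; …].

T = [3/5 0 -4/5 12/5; 0 1 0 0; 4/5 0 3/5 21/5; 0 0 0 1]

T1 = [1 0 0 3; 0 1 0 -2; 0 0 1 4; 0 0 0 1]
T2·T1 = [1 0 0 4; 0 1 0 1; 0 0 1 0; 0 0 0 1]
T3·…·T1 = [3/5 0 -4/5 12/5; 0 1 0 1; 4/5 0 3/5 16/5; 0 0 0 1]
T4·…·T1 = [3/5 0 -4/5 12/5; 0 1 0 0; 4/5 0 3/5 21/5; 0 0 0 1]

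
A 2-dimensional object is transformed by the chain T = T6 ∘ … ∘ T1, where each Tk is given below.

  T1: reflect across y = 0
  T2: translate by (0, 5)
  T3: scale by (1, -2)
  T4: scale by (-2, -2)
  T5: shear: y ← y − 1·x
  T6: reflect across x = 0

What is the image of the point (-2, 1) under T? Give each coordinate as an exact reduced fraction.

T1 reflect across y = 0: (-2, 1) → (-2, -1)
T2 translate by (0, 5): (-2, -1) → (-2, 4)
T3 scale by (1, -2): (-2, 4) → (-2, -8)
T4 scale by (-2, -2): (-2, -8) → (4, 16)
T5 shear: y ← y − 1·x: (4, 16) → (4, 12)
T6 reflect across x = 0: (4, 12) → (-4, 12)

T(p) = (-4, 12)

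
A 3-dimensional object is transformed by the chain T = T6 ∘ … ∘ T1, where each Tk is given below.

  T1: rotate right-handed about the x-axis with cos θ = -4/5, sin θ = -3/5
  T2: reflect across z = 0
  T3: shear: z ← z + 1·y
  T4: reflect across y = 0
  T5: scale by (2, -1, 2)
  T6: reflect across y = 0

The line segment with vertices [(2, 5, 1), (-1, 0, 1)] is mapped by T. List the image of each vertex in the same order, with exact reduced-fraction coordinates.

image vertices: (4, 17/5, 4/5), (-2, -3/5, 14/5)

T1 rotate right-handed about the x-axis with cos θ = -4/5, sin θ = -3/5: (2, 5, 1) → (2, -17/5, -19/5); (-1, 0, 1) → (-1, 3/5, -4/5)
T2 reflect across z = 0: (2, -17/5, -19/5) → (2, -17/5, 19/5); (-1, 3/5, -4/5) → (-1, 3/5, 4/5)
T3 shear: z ← z + 1·y: (2, -17/5, 19/5) → (2, -17/5, 2/5); (-1, 3/5, 4/5) → (-1, 3/5, 7/5)
T4 reflect across y = 0: (2, -17/5, 2/5) → (2, 17/5, 2/5); (-1, 3/5, 7/5) → (-1, -3/5, 7/5)
T5 scale by (2, -1, 2): (2, 17/5, 2/5) → (4, -17/5, 4/5); (-1, -3/5, 7/5) → (-2, 3/5, 14/5)
T6 reflect across y = 0: (4, -17/5, 4/5) → (4, 17/5, 4/5); (-2, 3/5, 14/5) → (-2, -3/5, 14/5)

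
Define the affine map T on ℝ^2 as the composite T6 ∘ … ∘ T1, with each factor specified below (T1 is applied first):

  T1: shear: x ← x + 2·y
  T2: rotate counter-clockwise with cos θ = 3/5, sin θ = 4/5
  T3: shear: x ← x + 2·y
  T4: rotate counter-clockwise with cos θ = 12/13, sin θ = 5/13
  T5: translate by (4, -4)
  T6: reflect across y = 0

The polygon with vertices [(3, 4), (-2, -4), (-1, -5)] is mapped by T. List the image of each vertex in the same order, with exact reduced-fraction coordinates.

T1 shear: x ← x + 2·y: (3, 4) → (11, 4); (-2, -4) → (-10, -4); (-1, -5) → (-11, -5)
T2 rotate counter-clockwise with cos θ = 3/5, sin θ = 4/5: (11, 4) → (17/5, 56/5); (-10, -4) → (-14/5, -52/5); (-11, -5) → (-13/5, -59/5)
T3 shear: x ← x + 2·y: (17/5, 56/5) → (129/5, 56/5); (-14/5, -52/5) → (-118/5, -52/5); (-13/5, -59/5) → (-131/5, -59/5)
T4 rotate counter-clockwise with cos θ = 12/13, sin θ = 5/13: (129/5, 56/5) → (1268/65, 1317/65); (-118/5, -52/5) → (-1156/65, -1214/65); (-131/5, -59/5) → (-1277/65, -1363/65)
T5 translate by (4, -4): (1268/65, 1317/65) → (1528/65, 1057/65); (-1156/65, -1214/65) → (-896/65, -1474/65); (-1277/65, -1363/65) → (-1017/65, -1623/65)
T6 reflect across y = 0: (1528/65, 1057/65) → (1528/65, -1057/65); (-896/65, -1474/65) → (-896/65, 1474/65); (-1017/65, -1623/65) → (-1017/65, 1623/65)

image vertices: (1528/65, -1057/65), (-896/65, 1474/65), (-1017/65, 1623/65)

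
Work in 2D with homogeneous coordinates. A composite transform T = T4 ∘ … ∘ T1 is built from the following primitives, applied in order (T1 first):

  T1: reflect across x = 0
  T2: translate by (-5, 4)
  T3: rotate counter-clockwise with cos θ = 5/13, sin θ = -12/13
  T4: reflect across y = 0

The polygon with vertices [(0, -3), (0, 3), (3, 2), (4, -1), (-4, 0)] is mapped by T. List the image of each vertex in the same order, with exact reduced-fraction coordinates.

T1 reflect across x = 0: (0, -3) → (0, -3); (0, 3) → (0, 3); (3, 2) → (-3, 2); (4, -1) → (-4, -1); (-4, 0) → (4, 0)
T2 translate by (-5, 4): (0, -3) → (-5, 1); (0, 3) → (-5, 7); (-3, 2) → (-8, 6); (-4, -1) → (-9, 3); (4, 0) → (-1, 4)
T3 rotate counter-clockwise with cos θ = 5/13, sin θ = -12/13: (-5, 1) → (-1, 5); (-5, 7) → (59/13, 95/13); (-8, 6) → (32/13, 126/13); (-9, 3) → (-9/13, 123/13); (-1, 4) → (43/13, 32/13)
T4 reflect across y = 0: (-1, 5) → (-1, -5); (59/13, 95/13) → (59/13, -95/13); (32/13, 126/13) → (32/13, -126/13); (-9/13, 123/13) → (-9/13, -123/13); (43/13, 32/13) → (43/13, -32/13)

image vertices: (-1, -5), (59/13, -95/13), (32/13, -126/13), (-9/13, -123/13), (43/13, -32/13)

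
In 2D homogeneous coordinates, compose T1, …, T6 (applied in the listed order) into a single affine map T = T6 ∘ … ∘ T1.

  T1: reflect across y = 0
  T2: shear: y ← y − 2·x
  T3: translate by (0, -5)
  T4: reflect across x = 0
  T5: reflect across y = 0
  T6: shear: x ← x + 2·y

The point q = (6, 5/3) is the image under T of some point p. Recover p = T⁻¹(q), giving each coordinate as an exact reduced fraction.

p = (-8/3, 2)

T1 = [1 0 0; 0 -1 0; 0 0 1]
T2·T1 = [1 0 0; -2 -1 0; 0 0 1]
T3·…·T1 = [1 0 0; -2 -1 -5; 0 0 1]
T4·…·T1 = [-1 0 0; -2 -1 -5; 0 0 1]
T5·…·T1 = [-1 0 0; 2 1 5; 0 0 1]
T6·…·T1 = [3 2 10; 2 1 5; 0 0 1]
det M = -1; M⁻¹ = [-1 2 0; 2 -3 -5; 0 0 1]
M⁻¹ · (6, 5/3)ᵀ = (-8/3, 2)ᵀ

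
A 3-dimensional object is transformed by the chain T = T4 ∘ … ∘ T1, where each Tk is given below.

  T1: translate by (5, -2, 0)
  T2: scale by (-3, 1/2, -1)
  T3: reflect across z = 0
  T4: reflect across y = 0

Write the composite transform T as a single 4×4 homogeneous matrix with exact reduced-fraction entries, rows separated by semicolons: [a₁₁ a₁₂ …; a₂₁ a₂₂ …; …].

T1 = [1 0 0 5; 0 1 0 -2; 0 0 1 0; 0 0 0 1]
T2·T1 = [-3 0 0 -15; 0 1/2 0 -1; 0 0 -1 0; 0 0 0 1]
T3·…·T1 = [-3 0 0 -15; 0 1/2 0 -1; 0 0 1 0; 0 0 0 1]
T4·…·T1 = [-3 0 0 -15; 0 -1/2 0 1; 0 0 1 0; 0 0 0 1]

T = [-3 0 0 -15; 0 -1/2 0 1; 0 0 1 0; 0 0 0 1]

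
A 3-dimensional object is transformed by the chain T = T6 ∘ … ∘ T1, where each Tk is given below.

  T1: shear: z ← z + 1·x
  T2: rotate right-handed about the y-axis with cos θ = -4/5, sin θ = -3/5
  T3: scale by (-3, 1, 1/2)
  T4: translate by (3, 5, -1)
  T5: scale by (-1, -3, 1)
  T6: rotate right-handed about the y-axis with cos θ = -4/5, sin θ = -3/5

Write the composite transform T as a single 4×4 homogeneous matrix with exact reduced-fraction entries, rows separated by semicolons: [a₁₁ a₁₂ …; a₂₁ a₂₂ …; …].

T1 = [1 0 0 0; 0 1 0 0; 1 0 1 0; 0 0 0 1]
T2·T1 = [-7/5 0 -3/5 0; 0 1 0 0; -1/5 0 -4/5 0; 0 0 0 1]
T3·…·T1 = [21/5 0 9/5 0; 0 1 0 0; -1/10 0 -2/5 0; 0 0 0 1]
T4·…·T1 = [21/5 0 9/5 3; 0 1 0 5; -1/10 0 -2/5 -1; 0 0 0 1]
T5·…·T1 = [-21/5 0 -9/5 -3; 0 -3 0 -15; -1/10 0 -2/5 -1; 0 0 0 1]
T6·…·T1 = [171/50 0 42/25 3; 0 -3 0 -15; -61/25 0 -19/25 -1; 0 0 0 1]

T = [171/50 0 42/25 3; 0 -3 0 -15; -61/25 0 -19/25 -1; 0 0 0 1]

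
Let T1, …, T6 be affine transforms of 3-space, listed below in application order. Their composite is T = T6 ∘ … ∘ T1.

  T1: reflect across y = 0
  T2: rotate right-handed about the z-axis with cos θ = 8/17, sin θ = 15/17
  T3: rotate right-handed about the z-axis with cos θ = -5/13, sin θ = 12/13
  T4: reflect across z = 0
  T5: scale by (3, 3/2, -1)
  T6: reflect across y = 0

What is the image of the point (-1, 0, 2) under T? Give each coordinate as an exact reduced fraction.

T(p) = (660/221, 63/442, 2)

T1 reflect across y = 0: (-1, 0, 2) → (-1, 0, 2)
T2 rotate right-handed about the z-axis with cos θ = 8/17, sin θ = 15/17: (-1, 0, 2) → (-8/17, -15/17, 2)
T3 rotate right-handed about the z-axis with cos θ = -5/13, sin θ = 12/13: (-8/17, -15/17, 2) → (220/221, -21/221, 2)
T4 reflect across z = 0: (220/221, -21/221, 2) → (220/221, -21/221, -2)
T5 scale by (3, 3/2, -1): (220/221, -21/221, -2) → (660/221, -63/442, 2)
T6 reflect across y = 0: (660/221, -63/442, 2) → (660/221, 63/442, 2)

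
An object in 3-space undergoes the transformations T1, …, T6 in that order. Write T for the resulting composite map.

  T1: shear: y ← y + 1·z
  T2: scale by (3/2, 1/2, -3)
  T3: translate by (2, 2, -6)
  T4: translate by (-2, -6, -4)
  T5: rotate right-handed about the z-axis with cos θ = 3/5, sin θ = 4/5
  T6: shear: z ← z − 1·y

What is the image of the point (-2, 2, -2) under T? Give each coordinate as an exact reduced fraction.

T(p) = (7/5, -24/5, 4/5)

T1 shear: y ← y + 1·z: (-2, 2, -2) → (-2, 0, -2)
T2 scale by (3/2, 1/2, -3): (-2, 0, -2) → (-3, 0, 6)
T3 translate by (2, 2, -6): (-3, 0, 6) → (-1, 2, 0)
T4 translate by (-2, -6, -4): (-1, 2, 0) → (-3, -4, -4)
T5 rotate right-handed about the z-axis with cos θ = 3/5, sin θ = 4/5: (-3, -4, -4) → (7/5, -24/5, -4)
T6 shear: z ← z − 1·y: (7/5, -24/5, -4) → (7/5, -24/5, 4/5)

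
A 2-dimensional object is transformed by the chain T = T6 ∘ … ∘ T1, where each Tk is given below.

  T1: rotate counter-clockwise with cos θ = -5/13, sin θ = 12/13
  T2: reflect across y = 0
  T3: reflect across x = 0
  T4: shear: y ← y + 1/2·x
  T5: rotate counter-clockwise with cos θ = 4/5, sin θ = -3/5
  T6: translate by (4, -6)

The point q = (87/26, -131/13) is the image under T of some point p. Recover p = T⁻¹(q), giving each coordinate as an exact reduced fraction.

p = (5, 0)

T1 = [-5/13 -12/13 0; 12/13 -5/13 0; 0 0 1]
T2·T1 = [-5/13 -12/13 0; -12/13 5/13 0; 0 0 1]
T3·…·T1 = [5/13 12/13 0; -12/13 5/13 0; 0 0 1]
T4·…·T1 = [5/13 12/13 0; -19/26 11/13 0; 0 0 1]
T5·…·T1 = [-17/130 81/65 0; -53/65 8/65 0; 0 0 1]
T6·…·T1 = [-17/130 81/65 4; -53/65 8/65 -6; 0 0 1]
det M = 1; M⁻¹ = [8/65 -81/65 -518/65; 53/65 -17/130 -263/65; 0 0 1]
M⁻¹ · (87/26, -131/13)ᵀ = (5, 0)ᵀ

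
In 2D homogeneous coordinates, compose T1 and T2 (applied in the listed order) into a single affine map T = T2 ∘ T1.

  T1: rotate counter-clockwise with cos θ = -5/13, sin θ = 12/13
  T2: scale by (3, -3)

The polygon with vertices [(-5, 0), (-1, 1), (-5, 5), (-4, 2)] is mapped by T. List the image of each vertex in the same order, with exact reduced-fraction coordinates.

T1 rotate counter-clockwise with cos θ = -5/13, sin θ = 12/13: (-5, 0) → (25/13, -60/13); (-1, 1) → (-7/13, -17/13); (-5, 5) → (-35/13, -85/13); (-4, 2) → (-4/13, -58/13)
T2 scale by (3, -3): (25/13, -60/13) → (75/13, 180/13); (-7/13, -17/13) → (-21/13, 51/13); (-35/13, -85/13) → (-105/13, 255/13); (-4/13, -58/13) → (-12/13, 174/13)

image vertices: (75/13, 180/13), (-21/13, 51/13), (-105/13, 255/13), (-12/13, 174/13)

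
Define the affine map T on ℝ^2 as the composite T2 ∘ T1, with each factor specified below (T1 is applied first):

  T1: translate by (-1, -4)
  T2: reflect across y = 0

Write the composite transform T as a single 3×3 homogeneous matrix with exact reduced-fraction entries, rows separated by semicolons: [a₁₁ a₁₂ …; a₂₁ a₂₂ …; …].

T = [1 0 -1; 0 -1 4; 0 0 1]

T1 = [1 0 -1; 0 1 -4; 0 0 1]
T2·T1 = [1 0 -1; 0 -1 4; 0 0 1]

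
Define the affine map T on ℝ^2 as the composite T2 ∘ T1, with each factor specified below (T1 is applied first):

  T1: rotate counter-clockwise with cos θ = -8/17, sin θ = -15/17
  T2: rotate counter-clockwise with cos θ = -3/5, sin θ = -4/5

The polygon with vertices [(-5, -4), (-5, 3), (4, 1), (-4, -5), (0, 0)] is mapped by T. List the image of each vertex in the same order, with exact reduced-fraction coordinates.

image vertices: (488/85, -241/85), (-3/5, -29/5), (-13/5, 16/5), (529/85, -128/85), (0, 0)

T1 rotate counter-clockwise with cos θ = -8/17, sin θ = -15/17: (-5, -4) → (-20/17, 107/17); (-5, 3) → (5, 3); (4, 1) → (-1, -4); (-4, -5) → (-43/17, 100/17); (0, 0) → (0, 0)
T2 rotate counter-clockwise with cos θ = -3/5, sin θ = -4/5: (-20/17, 107/17) → (488/85, -241/85); (5, 3) → (-3/5, -29/5); (-1, -4) → (-13/5, 16/5); (-43/17, 100/17) → (529/85, -128/85); (0, 0) → (0, 0)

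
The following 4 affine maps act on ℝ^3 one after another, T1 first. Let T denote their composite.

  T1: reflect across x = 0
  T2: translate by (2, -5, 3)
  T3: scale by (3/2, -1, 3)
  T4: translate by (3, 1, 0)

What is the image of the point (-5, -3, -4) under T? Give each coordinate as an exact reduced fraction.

T1 reflect across x = 0: (-5, -3, -4) → (5, -3, -4)
T2 translate by (2, -5, 3): (5, -3, -4) → (7, -8, -1)
T3 scale by (3/2, -1, 3): (7, -8, -1) → (21/2, 8, -3)
T4 translate by (3, 1, 0): (21/2, 8, -3) → (27/2, 9, -3)

T(p) = (27/2, 9, -3)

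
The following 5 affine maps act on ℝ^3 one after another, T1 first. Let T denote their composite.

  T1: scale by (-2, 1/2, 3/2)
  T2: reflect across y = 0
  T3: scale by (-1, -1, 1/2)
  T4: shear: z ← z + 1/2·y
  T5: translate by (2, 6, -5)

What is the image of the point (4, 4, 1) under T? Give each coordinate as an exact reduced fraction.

T1 scale by (-2, 1/2, 3/2): (4, 4, 1) → (-8, 2, 3/2)
T2 reflect across y = 0: (-8, 2, 3/2) → (-8, -2, 3/2)
T3 scale by (-1, -1, 1/2): (-8, -2, 3/2) → (8, 2, 3/4)
T4 shear: z ← z + 1/2·y: (8, 2, 3/4) → (8, 2, 7/4)
T5 translate by (2, 6, -5): (8, 2, 7/4) → (10, 8, -13/4)

T(p) = (10, 8, -13/4)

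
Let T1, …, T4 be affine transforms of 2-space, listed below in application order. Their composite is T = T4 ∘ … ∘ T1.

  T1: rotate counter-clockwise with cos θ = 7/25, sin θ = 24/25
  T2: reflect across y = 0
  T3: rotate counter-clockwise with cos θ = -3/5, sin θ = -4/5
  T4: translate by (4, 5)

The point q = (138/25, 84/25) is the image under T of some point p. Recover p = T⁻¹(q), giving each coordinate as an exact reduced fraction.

p = (-2, -1)

T1 = [7/25 -24/25 0; 24/25 7/25 0; 0 0 1]
T2·T1 = [7/25 -24/25 0; -24/25 -7/25 0; 0 0 1]
T3·…·T1 = [-117/125 44/125 0; 44/125 117/125 0; 0 0 1]
T4·…·T1 = [-117/125 44/125 4; 44/125 117/125 5; 0 0 1]
det M = -1; M⁻¹ = [-117/125 44/125 248/125; 44/125 117/125 -761/125; 0 0 1]
M⁻¹ · (138/25, 84/25)ᵀ = (-2, -1)ᵀ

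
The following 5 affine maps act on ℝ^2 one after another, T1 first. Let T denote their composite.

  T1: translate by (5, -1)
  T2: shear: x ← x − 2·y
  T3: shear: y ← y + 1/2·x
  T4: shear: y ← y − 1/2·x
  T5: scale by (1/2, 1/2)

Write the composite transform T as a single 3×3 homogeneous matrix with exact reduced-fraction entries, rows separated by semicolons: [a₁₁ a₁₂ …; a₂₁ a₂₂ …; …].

T = [1/2 -1 7/2; 0 1/2 -1/2; 0 0 1]

T1 = [1 0 5; 0 1 -1; 0 0 1]
T2·T1 = [1 -2 7; 0 1 -1; 0 0 1]
T3·…·T1 = [1 -2 7; 1/2 0 5/2; 0 0 1]
T4·…·T1 = [1 -2 7; 0 1 -1; 0 0 1]
T5·…·T1 = [1/2 -1 7/2; 0 1/2 -1/2; 0 0 1]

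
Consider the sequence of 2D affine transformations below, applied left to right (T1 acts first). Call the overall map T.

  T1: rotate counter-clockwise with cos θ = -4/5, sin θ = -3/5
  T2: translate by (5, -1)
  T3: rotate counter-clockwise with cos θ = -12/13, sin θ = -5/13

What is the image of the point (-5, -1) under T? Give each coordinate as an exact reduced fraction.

T1 rotate counter-clockwise with cos θ = -4/5, sin θ = -3/5: (-5, -1) → (17/5, 19/5)
T2 translate by (5, -1): (17/5, 19/5) → (42/5, 14/5)
T3 rotate counter-clockwise with cos θ = -12/13, sin θ = -5/13: (42/5, 14/5) → (-434/65, -378/65)

T(p) = (-434/65, -378/65)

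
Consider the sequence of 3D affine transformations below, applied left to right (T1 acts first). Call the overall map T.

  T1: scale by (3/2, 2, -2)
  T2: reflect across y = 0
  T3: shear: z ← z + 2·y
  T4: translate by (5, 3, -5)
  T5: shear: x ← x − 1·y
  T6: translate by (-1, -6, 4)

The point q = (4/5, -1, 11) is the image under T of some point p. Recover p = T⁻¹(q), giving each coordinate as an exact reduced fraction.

T1 = [3/2 0 0 0; 0 2 0 0; 0 0 -2 0; 0 0 0 1]
T2·T1 = [3/2 0 0 0; 0 -2 0 0; 0 0 -2 0; 0 0 0 1]
T3·…·T1 = [3/2 0 0 0; 0 -2 0 0; 0 -4 -2 0; 0 0 0 1]
T4·…·T1 = [3/2 0 0 5; 0 -2 0 3; 0 -4 -2 -5; 0 0 0 1]
T5·…·T1 = [3/2 2 0 2; 0 -2 0 3; 0 -4 -2 -5; 0 0 0 1]
T6·…·T1 = [3/2 2 0 1; 0 -2 0 -3; 0 -4 -2 -1; 0 0 0 1]
det M = 6; M⁻¹ = [2/3 2/3 0 4/3; 0 -1/2 0 -3/2; 0 1 -1/2 5/2; 0 0 0 1]
M⁻¹ · (4/5, -1, 11)ᵀ = (6/5, -1, -4)ᵀ

p = (6/5, -1, -4)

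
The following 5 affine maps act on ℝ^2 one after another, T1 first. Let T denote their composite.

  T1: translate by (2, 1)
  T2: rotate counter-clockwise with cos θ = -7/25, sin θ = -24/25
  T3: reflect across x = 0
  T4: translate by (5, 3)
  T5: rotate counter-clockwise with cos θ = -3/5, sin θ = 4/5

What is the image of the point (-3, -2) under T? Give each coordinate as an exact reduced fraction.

T1 translate by (2, 1): (-3, -2) → (-1, -1)
T2 rotate counter-clockwise with cos θ = -7/25, sin θ = -24/25: (-1, -1) → (-17/25, 31/25)
T3 reflect across x = 0: (-17/25, 31/25) → (17/25, 31/25)
T4 translate by (5, 3): (17/25, 31/25) → (142/25, 106/25)
T5 rotate counter-clockwise with cos θ = -3/5, sin θ = 4/5: (142/25, 106/25) → (-34/5, 2)

T(p) = (-34/5, 2)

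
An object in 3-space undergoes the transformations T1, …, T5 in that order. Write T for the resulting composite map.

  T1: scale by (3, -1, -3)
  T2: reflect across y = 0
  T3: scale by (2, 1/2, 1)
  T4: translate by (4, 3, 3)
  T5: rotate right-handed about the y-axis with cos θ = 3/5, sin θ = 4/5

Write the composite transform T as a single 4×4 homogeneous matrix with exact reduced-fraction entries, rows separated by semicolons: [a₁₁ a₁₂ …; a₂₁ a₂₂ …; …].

T = [18/5 0 -12/5 24/5; 0 1/2 0 3; -24/5 0 -9/5 -7/5; 0 0 0 1]

T1 = [3 0 0 0; 0 -1 0 0; 0 0 -3 0; 0 0 0 1]
T2·T1 = [3 0 0 0; 0 1 0 0; 0 0 -3 0; 0 0 0 1]
T3·…·T1 = [6 0 0 0; 0 1/2 0 0; 0 0 -3 0; 0 0 0 1]
T4·…·T1 = [6 0 0 4; 0 1/2 0 3; 0 0 -3 3; 0 0 0 1]
T5·…·T1 = [18/5 0 -12/5 24/5; 0 1/2 0 3; -24/5 0 -9/5 -7/5; 0 0 0 1]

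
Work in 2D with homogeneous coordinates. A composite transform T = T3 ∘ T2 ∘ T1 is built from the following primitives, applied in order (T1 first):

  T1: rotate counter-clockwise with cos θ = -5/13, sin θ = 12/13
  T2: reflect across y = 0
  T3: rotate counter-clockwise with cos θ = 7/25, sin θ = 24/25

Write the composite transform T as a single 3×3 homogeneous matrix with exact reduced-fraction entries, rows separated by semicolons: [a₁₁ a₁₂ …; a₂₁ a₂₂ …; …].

T = [253/325 -204/325 0; -204/325 -253/325 0; 0 0 1]

T1 = [-5/13 -12/13 0; 12/13 -5/13 0; 0 0 1]
T2·T1 = [-5/13 -12/13 0; -12/13 5/13 0; 0 0 1]
T3·…·T1 = [253/325 -204/325 0; -204/325 -253/325 0; 0 0 1]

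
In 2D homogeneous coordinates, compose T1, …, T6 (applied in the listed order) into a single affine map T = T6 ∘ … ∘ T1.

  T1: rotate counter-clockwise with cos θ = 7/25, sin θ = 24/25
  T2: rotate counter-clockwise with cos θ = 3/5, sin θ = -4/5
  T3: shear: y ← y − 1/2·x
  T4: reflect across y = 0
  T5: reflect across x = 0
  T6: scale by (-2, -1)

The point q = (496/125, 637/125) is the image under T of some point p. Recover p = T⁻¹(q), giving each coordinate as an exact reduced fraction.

p = (4, 5)

T1 = [7/25 -24/25 0; 24/25 7/25 0; 0 0 1]
T2·T1 = [117/125 -44/125 0; 44/125 117/125 0; 0 0 1]
T3·…·T1 = [117/125 -44/125 0; -29/250 139/125 0; 0 0 1]
T4·…·T1 = [117/125 -44/125 0; 29/250 -139/125 0; 0 0 1]
T5·…·T1 = [-117/125 44/125 0; 29/250 -139/125 0; 0 0 1]
T6·…·T1 = [234/125 -88/125 0; -29/250 139/125 0; 0 0 1]
det M = 2; M⁻¹ = [139/250 44/125 0; 29/500 117/125 0; 0 0 1]
M⁻¹ · (496/125, 637/125)ᵀ = (4, 5)ᵀ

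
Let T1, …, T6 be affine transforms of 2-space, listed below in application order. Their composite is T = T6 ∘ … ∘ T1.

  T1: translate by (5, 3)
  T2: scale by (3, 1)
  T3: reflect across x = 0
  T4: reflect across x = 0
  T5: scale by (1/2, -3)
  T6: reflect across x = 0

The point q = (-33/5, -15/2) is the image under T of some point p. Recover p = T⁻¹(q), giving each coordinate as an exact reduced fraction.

T1 = [1 0 5; 0 1 3; 0 0 1]
T2·T1 = [3 0 15; 0 1 3; 0 0 1]
T3·…·T1 = [-3 0 -15; 0 1 3; 0 0 1]
T4·…·T1 = [3 0 15; 0 1 3; 0 0 1]
T5·…·T1 = [3/2 0 15/2; 0 -3 -9; 0 0 1]
T6·…·T1 = [-3/2 0 -15/2; 0 -3 -9; 0 0 1]
det M = 9/2; M⁻¹ = [-2/3 0 -5; 0 -1/3 -3; 0 0 1]
M⁻¹ · (-33/5, -15/2)ᵀ = (-3/5, -1/2)ᵀ

p = (-3/5, -1/2)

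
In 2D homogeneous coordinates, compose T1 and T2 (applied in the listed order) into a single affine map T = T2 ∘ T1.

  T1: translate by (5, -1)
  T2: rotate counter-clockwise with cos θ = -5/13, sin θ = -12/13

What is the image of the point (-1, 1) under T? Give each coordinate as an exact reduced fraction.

T(p) = (-20/13, -48/13)

T1 translate by (5, -1): (-1, 1) → (4, 0)
T2 rotate counter-clockwise with cos θ = -5/13, sin θ = -12/13: (4, 0) → (-20/13, -48/13)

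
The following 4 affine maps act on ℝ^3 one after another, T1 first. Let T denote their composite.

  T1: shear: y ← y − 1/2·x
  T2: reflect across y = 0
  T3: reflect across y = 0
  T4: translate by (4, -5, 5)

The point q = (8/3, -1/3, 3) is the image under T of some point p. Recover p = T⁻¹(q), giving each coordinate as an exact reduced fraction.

T1 = [1 0 0 0; -1/2 1 0 0; 0 0 1 0; 0 0 0 1]
T2·T1 = [1 0 0 0; 1/2 -1 0 0; 0 0 1 0; 0 0 0 1]
T3·…·T1 = [1 0 0 0; -1/2 1 0 0; 0 0 1 0; 0 0 0 1]
T4·…·T1 = [1 0 0 4; -1/2 1 0 -5; 0 0 1 5; 0 0 0 1]
det M = 1; M⁻¹ = [1 0 0 -4; 1/2 1 0 3; 0 0 1 -5; 0 0 0 1]
M⁻¹ · (8/3, -1/3, 3)ᵀ = (-4/3, 4, -2)ᵀ

p = (-4/3, 4, -2)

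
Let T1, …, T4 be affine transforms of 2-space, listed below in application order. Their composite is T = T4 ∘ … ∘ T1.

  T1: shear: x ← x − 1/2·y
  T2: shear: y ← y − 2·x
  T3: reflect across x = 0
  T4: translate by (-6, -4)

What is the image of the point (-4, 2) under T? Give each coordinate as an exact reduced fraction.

T1 shear: x ← x − 1/2·y: (-4, 2) → (-5, 2)
T2 shear: y ← y − 2·x: (-5, 2) → (-5, 12)
T3 reflect across x = 0: (-5, 12) → (5, 12)
T4 translate by (-6, -4): (5, 12) → (-1, 8)

T(p) = (-1, 8)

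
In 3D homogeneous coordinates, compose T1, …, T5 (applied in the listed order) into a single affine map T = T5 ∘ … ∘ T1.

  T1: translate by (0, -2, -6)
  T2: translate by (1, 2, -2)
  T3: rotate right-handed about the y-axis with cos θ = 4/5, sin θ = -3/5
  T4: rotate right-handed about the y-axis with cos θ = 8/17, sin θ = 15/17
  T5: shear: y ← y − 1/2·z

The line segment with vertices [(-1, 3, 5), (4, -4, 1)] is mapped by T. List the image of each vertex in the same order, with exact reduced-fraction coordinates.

image vertices: (-108/85, 741/170, -231/85), (133/85, 39/170, -719/85)

T1 translate by (0, -2, -6): (-1, 3, 5) → (-1, 1, -1); (4, -4, 1) → (4, -6, -5)
T2 translate by (1, 2, -2): (-1, 1, -1) → (0, 3, -3); (4, -6, -5) → (5, -4, -7)
T3 rotate right-handed about the y-axis with cos θ = 4/5, sin θ = -3/5: (0, 3, -3) → (9/5, 3, -12/5); (5, -4, -7) → (41/5, -4, -13/5)
T4 rotate right-handed about the y-axis with cos θ = 8/17, sin θ = 15/17: (9/5, 3, -12/5) → (-108/85, 3, -231/85); (41/5, -4, -13/5) → (133/85, -4, -719/85)
T5 shear: y ← y − 1/2·z: (-108/85, 3, -231/85) → (-108/85, 741/170, -231/85); (133/85, -4, -719/85) → (133/85, 39/170, -719/85)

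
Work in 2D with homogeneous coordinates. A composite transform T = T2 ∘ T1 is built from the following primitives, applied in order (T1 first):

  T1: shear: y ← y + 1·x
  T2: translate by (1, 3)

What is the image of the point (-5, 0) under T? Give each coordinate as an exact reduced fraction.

T(p) = (-4, -2)

T1 shear: y ← y + 1·x: (-5, 0) → (-5, -5)
T2 translate by (1, 3): (-5, -5) → (-4, -2)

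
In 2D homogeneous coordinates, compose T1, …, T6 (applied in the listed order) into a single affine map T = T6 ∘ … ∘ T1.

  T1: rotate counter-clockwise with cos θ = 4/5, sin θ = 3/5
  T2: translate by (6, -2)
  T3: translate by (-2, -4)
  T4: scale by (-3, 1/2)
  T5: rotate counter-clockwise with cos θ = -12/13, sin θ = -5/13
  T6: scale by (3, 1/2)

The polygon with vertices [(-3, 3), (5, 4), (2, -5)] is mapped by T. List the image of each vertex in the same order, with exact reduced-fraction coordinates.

T1 rotate counter-clockwise with cos θ = 4/5, sin θ = 3/5: (-3, 3) → (-21/5, 3/5); (5, 4) → (8/5, 31/5); (2, -5) → (23/5, -14/5)
T2 translate by (6, -2): (-21/5, 3/5) → (9/5, -7/5); (8/5, 31/5) → (38/5, 21/5); (23/5, -14/5) → (53/5, -24/5)
T3 translate by (-2, -4): (9/5, -7/5) → (-1/5, -27/5); (38/5, 21/5) → (28/5, 1/5); (53/5, -24/5) → (43/5, -44/5)
T4 scale by (-3, 1/2): (-1/5, -27/5) → (3/5, -27/10); (28/5, 1/5) → (-84/5, 1/10); (43/5, -44/5) → (-129/5, -22/5)
T5 rotate counter-clockwise with cos θ = -12/13, sin θ = -5/13: (3/5, -27/10) → (-207/130, 147/65); (-84/5, 1/10) → (2021/130, 414/65); (-129/5, -22/5) → (1438/65, 909/65)
T6 scale by (3, 1/2): (-207/130, 147/65) → (-621/130, 147/130); (2021/130, 414/65) → (6063/130, 207/65); (1438/65, 909/65) → (4314/65, 909/130)

image vertices: (-621/130, 147/130), (6063/130, 207/65), (4314/65, 909/130)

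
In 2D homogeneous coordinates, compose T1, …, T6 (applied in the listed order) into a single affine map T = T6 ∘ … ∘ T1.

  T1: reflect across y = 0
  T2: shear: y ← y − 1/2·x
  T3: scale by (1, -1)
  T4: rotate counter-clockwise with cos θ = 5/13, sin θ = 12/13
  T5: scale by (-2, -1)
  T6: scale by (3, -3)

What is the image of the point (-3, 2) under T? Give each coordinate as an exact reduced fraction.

T1 reflect across y = 0: (-3, 2) → (-3, -2)
T2 shear: y ← y − 1/2·x: (-3, -2) → (-3, -1/2)
T3 scale by (1, -1): (-3, -1/2) → (-3, 1/2)
T4 rotate counter-clockwise with cos θ = 5/13, sin θ = 12/13: (-3, 1/2) → (-21/13, -67/26)
T5 scale by (-2, -1): (-21/13, -67/26) → (42/13, 67/26)
T6 scale by (3, -3): (42/13, 67/26) → (126/13, -201/26)

T(p) = (126/13, -201/26)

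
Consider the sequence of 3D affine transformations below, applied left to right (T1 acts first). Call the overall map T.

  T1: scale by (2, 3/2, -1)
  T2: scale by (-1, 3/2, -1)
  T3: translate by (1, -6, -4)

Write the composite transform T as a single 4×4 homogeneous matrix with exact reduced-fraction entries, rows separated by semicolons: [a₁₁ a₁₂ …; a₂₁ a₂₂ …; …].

T = [-2 0 0 1; 0 9/4 0 -6; 0 0 1 -4; 0 0 0 1]

T1 = [2 0 0 0; 0 3/2 0 0; 0 0 -1 0; 0 0 0 1]
T2·T1 = [-2 0 0 0; 0 9/4 0 0; 0 0 1 0; 0 0 0 1]
T3·…·T1 = [-2 0 0 1; 0 9/4 0 -6; 0 0 1 -4; 0 0 0 1]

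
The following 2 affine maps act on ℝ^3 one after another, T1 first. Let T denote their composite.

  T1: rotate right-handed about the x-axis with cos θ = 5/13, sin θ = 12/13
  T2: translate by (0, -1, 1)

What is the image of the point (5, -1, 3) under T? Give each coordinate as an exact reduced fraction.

T1 rotate right-handed about the x-axis with cos θ = 5/13, sin θ = 12/13: (5, -1, 3) → (5, -41/13, 3/13)
T2 translate by (0, -1, 1): (5, -41/13, 3/13) → (5, -54/13, 16/13)

T(p) = (5, -54/13, 16/13)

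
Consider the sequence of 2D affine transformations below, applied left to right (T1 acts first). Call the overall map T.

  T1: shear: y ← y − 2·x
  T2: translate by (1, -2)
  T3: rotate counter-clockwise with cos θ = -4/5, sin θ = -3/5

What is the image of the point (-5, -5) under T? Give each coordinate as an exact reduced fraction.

T1 shear: y ← y − 2·x: (-5, -5) → (-5, 5)
T2 translate by (1, -2): (-5, 5) → (-4, 3)
T3 rotate counter-clockwise with cos θ = -4/5, sin θ = -3/5: (-4, 3) → (5, 0)

T(p) = (5, 0)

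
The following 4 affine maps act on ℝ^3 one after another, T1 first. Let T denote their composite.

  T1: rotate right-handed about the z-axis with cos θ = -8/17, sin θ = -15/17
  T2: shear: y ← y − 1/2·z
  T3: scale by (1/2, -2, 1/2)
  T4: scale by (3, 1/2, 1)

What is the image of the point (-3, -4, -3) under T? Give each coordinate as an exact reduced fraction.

T(p) = (-54/17, -205/34, -3/2)

T1 rotate right-handed about the z-axis with cos θ = -8/17, sin θ = -15/17: (-3, -4, -3) → (-36/17, 77/17, -3)
T2 shear: y ← y − 1/2·z: (-36/17, 77/17, -3) → (-36/17, 205/34, -3)
T3 scale by (1/2, -2, 1/2): (-36/17, 205/34, -3) → (-18/17, -205/17, -3/2)
T4 scale by (3, 1/2, 1): (-18/17, -205/17, -3/2) → (-54/17, -205/34, -3/2)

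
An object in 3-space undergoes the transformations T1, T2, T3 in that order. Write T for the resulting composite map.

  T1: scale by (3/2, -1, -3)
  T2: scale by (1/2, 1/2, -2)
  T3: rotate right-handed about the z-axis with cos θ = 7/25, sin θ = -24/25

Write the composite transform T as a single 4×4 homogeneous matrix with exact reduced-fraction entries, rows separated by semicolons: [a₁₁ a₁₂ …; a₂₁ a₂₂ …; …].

T1 = [3/2 0 0 0; 0 -1 0 0; 0 0 -3 0; 0 0 0 1]
T2·T1 = [3/4 0 0 0; 0 -1/2 0 0; 0 0 6 0; 0 0 0 1]
T3·…·T1 = [21/100 -12/25 0 0; -18/25 -7/50 0 0; 0 0 6 0; 0 0 0 1]

T = [21/100 -12/25 0 0; -18/25 -7/50 0 0; 0 0 6 0; 0 0 0 1]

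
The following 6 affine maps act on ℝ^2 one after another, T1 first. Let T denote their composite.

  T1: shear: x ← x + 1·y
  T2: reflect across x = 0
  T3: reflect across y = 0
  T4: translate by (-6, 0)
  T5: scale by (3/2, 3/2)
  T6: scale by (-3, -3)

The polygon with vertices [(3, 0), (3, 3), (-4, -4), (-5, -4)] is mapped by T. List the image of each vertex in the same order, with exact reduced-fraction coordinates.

T1 shear: x ← x + 1·y: (3, 0) → (3, 0); (3, 3) → (6, 3); (-4, -4) → (-8, -4); (-5, -4) → (-9, -4)
T2 reflect across x = 0: (3, 0) → (-3, 0); (6, 3) → (-6, 3); (-8, -4) → (8, -4); (-9, -4) → (9, -4)
T3 reflect across y = 0: (-3, 0) → (-3, 0); (-6, 3) → (-6, -3); (8, -4) → (8, 4); (9, -4) → (9, 4)
T4 translate by (-6, 0): (-3, 0) → (-9, 0); (-6, -3) → (-12, -3); (8, 4) → (2, 4); (9, 4) → (3, 4)
T5 scale by (3/2, 3/2): (-9, 0) → (-27/2, 0); (-12, -3) → (-18, -9/2); (2, 4) → (3, 6); (3, 4) → (9/2, 6)
T6 scale by (-3, -3): (-27/2, 0) → (81/2, 0); (-18, -9/2) → (54, 27/2); (3, 6) → (-9, -18); (9/2, 6) → (-27/2, -18)

image vertices: (81/2, 0), (54, 27/2), (-9, -18), (-27/2, -18)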